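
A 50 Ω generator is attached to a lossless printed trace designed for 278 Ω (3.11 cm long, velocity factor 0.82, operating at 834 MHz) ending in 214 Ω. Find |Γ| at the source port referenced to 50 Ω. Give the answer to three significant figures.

λ = v/f = 0.82·c / 834 MHz = 0.295 m
βl = 2π·l/λ = 2π × 0.105 = 38°
tan(βl) = 0.78
Z_in = Z_0·(Z_L + jZ_0·tanβl)/(Z_0 + jZ_L·tanβl) = 253 + j64.9 Ω
Γ_s = (Z_in − Z_s)/(Z_in + Z_s) = (203 + j64.9)/(303 + j64.9), |Γ_s| = 0.688

|Γ| ≈ 0.688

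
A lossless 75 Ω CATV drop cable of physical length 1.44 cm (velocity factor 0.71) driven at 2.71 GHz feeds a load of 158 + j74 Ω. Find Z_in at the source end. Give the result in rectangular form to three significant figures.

Z_in ≈ 40.1 − j43.7 Ω

λ = v/f = 0.71·c / 2.71 GHz = 0.0786 m
βl = 2π·l/λ = 2π × 0.183 = 66°
tan(βl) = tan(66°) = 2.24
Z_in = Z_0·(Z_L + jZ_0·tanβl)/(Z_0 + jZ_L·tanβl)
     = 75·(158 + j242)/(-90.9 + j354)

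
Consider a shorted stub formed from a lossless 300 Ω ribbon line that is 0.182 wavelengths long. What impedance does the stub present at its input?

Z_in ≈ +j659 Ω

βl = 2π × 0.182 = 65.5°
tan(βl) = 2.2
For a shorted stub, Z_in = jZ_0·tan(βl)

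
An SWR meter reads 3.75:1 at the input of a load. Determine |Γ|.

|Γ| ≈ 0.579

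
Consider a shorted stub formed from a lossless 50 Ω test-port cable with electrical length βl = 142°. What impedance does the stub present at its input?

tan(βl) = -0.781
For a shorted stub, Z_in = jZ_0·tan(βl)

Z_in ≈ −j39.1 Ω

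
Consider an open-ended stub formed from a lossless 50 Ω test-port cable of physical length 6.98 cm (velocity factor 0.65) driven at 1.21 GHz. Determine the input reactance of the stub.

λ = v/f = 0.65·c / 1.21 GHz = 0.161 m
βl = 2π·l/λ = 2π × 0.433 = 156°
tan(βl) = -0.447
For an open-ended stub, Z_in = −jZ_0·cot(βl) = −jZ_0/tan(βl)

X_in ≈ 112 Ω (inductive)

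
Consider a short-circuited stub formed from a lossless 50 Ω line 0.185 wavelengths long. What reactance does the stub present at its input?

βl = 2π × 0.185 = 66.6°
tan(βl) = 2.31
For a short-circuited stub, Z_in = jZ_0·tan(βl)

X_in ≈ 116 Ω (inductive)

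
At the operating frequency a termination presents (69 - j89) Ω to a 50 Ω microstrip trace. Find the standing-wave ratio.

Γ = (Z_L − Z_0)/(Z_L + Z_0) = (19 − j89)/(119 − j89)
|Γ| = 91/149 = 0.612
VSWR = (1 + |Γ|)/(1 − |Γ|) = 1.61/0.388

VSWR ≈ 4.16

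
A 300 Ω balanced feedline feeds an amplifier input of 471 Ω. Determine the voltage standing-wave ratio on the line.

VSWR ≈ 1.57

For a purely resistive load, VSWR = R_L/Z_0 or Z_0/R_L (whichever > 1) = 471/300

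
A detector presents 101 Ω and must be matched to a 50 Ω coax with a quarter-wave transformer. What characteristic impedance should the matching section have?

Z_qwt ≈ 71.1 Ω

Z_qwt = √(Z_0·R_L) = √(50 × 101) = √5050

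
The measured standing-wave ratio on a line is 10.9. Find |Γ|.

|Γ| = (S − 1)/(S + 1) = (10.9 − 1)/(10.9 + 1) = 9.9/11.9

|Γ| ≈ 0.832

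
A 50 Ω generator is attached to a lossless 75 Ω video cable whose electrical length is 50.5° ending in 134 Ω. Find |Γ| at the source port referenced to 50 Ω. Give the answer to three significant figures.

|Γ| ≈ 0.316

tan(βl) = 1.21
Z_in = Z_0·(Z_L + jZ_0·tanβl)/(Z_0 + jZ_L·tanβl) = 58.1 − j35 Ω
Γ_s = (Z_in − Z_s)/(Z_in + Z_s) = (8.13 − j35)/(108 − j35), |Γ_s| = 0.316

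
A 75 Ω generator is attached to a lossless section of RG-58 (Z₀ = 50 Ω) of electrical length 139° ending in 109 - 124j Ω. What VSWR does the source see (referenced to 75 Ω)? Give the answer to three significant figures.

tan(βl) = -0.869
Z_in = Z_0·(Z_L + jZ_0·tanβl)/(Z_0 + jZ_L·tanβl) = 38.8 + j81.2 Ω
Γ_s = (Z_in − Z_s)/(Z_in + Z_s) = (-36.2 + j81.2)/(114 + j81.2), |Γ_s| = 0.636
VSWR = (1 + |Γ_s|)/(1 − |Γ_s|)

VSWR ≈ 4.49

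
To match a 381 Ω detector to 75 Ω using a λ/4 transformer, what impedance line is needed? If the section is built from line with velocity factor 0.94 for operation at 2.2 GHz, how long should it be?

Z_qwt ≈ 169 Ω; length ≈ 3.2 cm

Z_qwt = √(Z_0·R_L) = √(75 × 381) = √28580
λ = 0.94·c/f = 0.128 m, so l = λ/4 = 0.032 m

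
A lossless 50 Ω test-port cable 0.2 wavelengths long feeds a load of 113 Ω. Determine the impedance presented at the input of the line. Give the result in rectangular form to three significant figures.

βl = 2π × 0.2 = 72°
tan(βl) = tan(72°) = 3.08
Z_in = Z_0·(Z_L + jZ_0·tanβl)/(Z_0 + jZ_L·tanβl)
     = 50·(113 + j154)/(50 + j348)

Z_in ≈ 24 − j12.8 Ω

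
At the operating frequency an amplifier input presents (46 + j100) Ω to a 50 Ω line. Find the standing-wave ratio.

Γ = (Z_L − Z_0)/(Z_L + Z_0) = (-4 + j100)/(96 + j100)
|Γ| = 100/139 = 0.722
VSWR = (1 + |Γ|)/(1 − |Γ|) = 1.72/0.278

VSWR ≈ 6.19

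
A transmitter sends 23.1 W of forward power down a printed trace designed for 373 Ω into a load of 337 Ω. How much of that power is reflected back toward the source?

Γ = (337 − 373)/(337 + 373) = -0.0507
|Γ|² = 0.00257
P_refl = |Γ|²·P_inc = 0.0594 W, P_del = (1 − |Γ|²)·P_inc = 23 W

P_reflected ≈ 0.0594 W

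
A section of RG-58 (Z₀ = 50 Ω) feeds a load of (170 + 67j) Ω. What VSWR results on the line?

VSWR ≈ 3.97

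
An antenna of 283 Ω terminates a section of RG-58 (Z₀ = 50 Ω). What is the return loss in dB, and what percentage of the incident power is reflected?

RL ≈ 3.1 dB; 49% of incident power reflected

Γ = (283 − 50)/(283 + 50) = 0.7
RL = −20·log₁₀(0.7) = 3.1 dB
P_refl/P_inc = |Γ|² = 0.49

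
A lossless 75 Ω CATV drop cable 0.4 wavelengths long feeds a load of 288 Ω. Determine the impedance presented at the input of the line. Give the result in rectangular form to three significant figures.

Z_in ≈ 50.1 + j85.3 Ω

βl = 2π × 0.4 = 144°
tan(βl) = tan(144°) = -0.727
Z_in = Z_0·(Z_L + jZ_0·tanβl)/(Z_0 + jZ_L·tanβl)
     = 75·(288 − j54.5)/(75 − j209)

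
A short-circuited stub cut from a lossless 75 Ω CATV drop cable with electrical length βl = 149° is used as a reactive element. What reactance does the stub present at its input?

X_in ≈ -45.1 Ω (capacitive)

tan(βl) = -0.601
For a short-circuited stub, Z_in = jZ_0·tan(βl)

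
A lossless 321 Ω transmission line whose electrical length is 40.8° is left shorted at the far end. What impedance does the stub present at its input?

tan(βl) = 0.863
For a shorted stub, Z_in = jZ_0·tan(βl)

Z_in ≈ +j277 Ω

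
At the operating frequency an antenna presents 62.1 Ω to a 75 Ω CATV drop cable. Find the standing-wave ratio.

VSWR ≈ 1.21

For a purely resistive load, VSWR = R_L/Z_0 or Z_0/R_L (whichever > 1) = 75/62.1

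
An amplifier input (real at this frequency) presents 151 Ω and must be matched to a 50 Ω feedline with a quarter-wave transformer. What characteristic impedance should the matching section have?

Z_qwt ≈ 86.9 Ω

Z_qwt = √(Z_0·R_L) = √(50 × 151) = √7550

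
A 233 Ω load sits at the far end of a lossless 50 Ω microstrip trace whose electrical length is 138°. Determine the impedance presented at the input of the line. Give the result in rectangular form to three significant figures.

Z_in ≈ 22.7 + j50.1 Ω

tan(βl) = tan(138°) = -0.9
Z_in = Z_0·(Z_L + jZ_0·tanβl)/(Z_0 + jZ_L·tanβl)
     = 50·(233 − j45)/(50 − j210)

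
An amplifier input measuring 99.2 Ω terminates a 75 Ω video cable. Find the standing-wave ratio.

VSWR ≈ 1.32

For a purely resistive load, VSWR = R_L/Z_0 or Z_0/R_L (whichever > 1) = 99.2/75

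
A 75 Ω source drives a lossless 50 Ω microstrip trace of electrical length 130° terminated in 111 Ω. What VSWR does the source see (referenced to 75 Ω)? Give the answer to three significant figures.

tan(βl) = -1.19
Z_in = Z_0·(Z_L + jZ_0·tanβl)/(Z_0 + jZ_L·tanβl) = 33.6 + j29.3 Ω
Γ_s = (Z_in − Z_s)/(Z_in + Z_s) = (-41.4 + j29.3)/(109 + j29.3), |Γ_s| = 0.451
VSWR = (1 + |Γ_s|)/(1 − |Γ_s|)

VSWR ≈ 2.64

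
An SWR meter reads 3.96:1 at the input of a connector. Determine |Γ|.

|Γ| ≈ 0.597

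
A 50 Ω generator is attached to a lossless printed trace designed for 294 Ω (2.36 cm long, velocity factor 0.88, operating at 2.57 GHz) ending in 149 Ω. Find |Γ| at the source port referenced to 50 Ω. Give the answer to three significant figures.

λ = v/f = 0.88·c / 2.57 GHz = 0.103 m
βl = 2π·l/λ = 2π × 0.23 = 82.7°
tan(βl) = 7.81
Z_in = Z_0·(Z_L + jZ_0·tanβl)/(Z_0 + jZ_L·tanβl) = 554 + j102 Ω
Γ_s = (Z_in − Z_s)/(Z_in + Z_s) = (504 + j102)/(604 + j102), |Γ_s| = 0.84

|Γ| ≈ 0.84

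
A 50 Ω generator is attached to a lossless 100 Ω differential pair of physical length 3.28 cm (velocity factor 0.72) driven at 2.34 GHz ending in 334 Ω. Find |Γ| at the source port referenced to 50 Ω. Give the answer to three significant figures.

|Γ| ≈ 0.577

λ = v/f = 0.72·c / 2.34 GHz = 0.0923 m
βl = 2π·l/λ = 2π × 0.355 = 128°
tan(βl) = -1.28
Z_in = Z_0·(Z_L + jZ_0·tanβl)/(Z_0 + jZ_L·tanβl) = 45.6 + j67.3 Ω
Γ_s = (Z_in − Z_s)/(Z_in + Z_s) = (-4.37 + j67.3)/(95.6 + j67.3), |Γ_s| = 0.577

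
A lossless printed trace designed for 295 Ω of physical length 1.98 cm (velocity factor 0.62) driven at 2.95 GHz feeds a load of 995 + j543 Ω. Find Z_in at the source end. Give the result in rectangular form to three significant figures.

λ = v/f = 0.62·c / 2.95 GHz = 0.0631 m
βl = 2π·l/λ = 2π × 0.314 = 113°
tan(βl) = tan(113°) = -2.35
Z_in = Z_0·(Z_L + jZ_0·tanβl)/(Z_0 + jZ_L·tanβl)
     = 295·(995 − j150)/(1570 − j2340)

Z_in ≈ 71.2 + j77.7 Ω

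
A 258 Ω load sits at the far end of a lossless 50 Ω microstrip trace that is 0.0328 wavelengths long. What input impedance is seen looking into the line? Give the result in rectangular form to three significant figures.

Z_in ≈ 124 − j124 Ω

βl = 2π × 0.0328 = 11.8°
tan(βl) = tan(11.8°) = 0.209
Z_in = Z_0·(Z_L + jZ_0·tanβl)/(Z_0 + jZ_L·tanβl)
     = 50·(258 + j10.5)/(50 + j53.9)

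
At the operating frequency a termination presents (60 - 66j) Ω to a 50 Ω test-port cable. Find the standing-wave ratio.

Γ = (Z_L − Z_0)/(Z_L + Z_0) = (10 − j66)/(110 − j66)
|Γ| = 66.8/128 = 0.52
VSWR = (1 + |Γ|)/(1 − |Γ|) = 1.52/0.48

VSWR ≈ 3.17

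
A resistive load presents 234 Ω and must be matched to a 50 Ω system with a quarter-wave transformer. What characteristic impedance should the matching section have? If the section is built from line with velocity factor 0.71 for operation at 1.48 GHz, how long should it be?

Z_qwt ≈ 108 Ω; length ≈ 3.6 cm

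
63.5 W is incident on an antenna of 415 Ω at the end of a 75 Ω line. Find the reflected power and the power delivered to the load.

P_reflected ≈ 30.6 W; P_delivered ≈ 32.9 W

Γ = (415 − 75)/(415 + 75) = 0.694
|Γ|² = 0.481
P_refl = |Γ|²·P_inc = 30.6 W, P_del = (1 − |Γ|²)·P_inc = 32.9 W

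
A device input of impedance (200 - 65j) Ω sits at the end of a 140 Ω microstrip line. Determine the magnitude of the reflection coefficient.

Γ = (Z_L − Z_0)/(Z_L + Z_0) = (60 − j65)/(340 − j65)
|Γ| = 88.5/346

|Γ| ≈ 0.256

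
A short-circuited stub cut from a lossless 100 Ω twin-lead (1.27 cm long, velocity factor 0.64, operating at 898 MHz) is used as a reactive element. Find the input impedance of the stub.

Z_in ≈ +j39.2 Ω

λ = v/f = 0.64·c / 898 MHz = 0.214 m
βl = 2π·l/λ = 2π × 0.0594 = 21.4°
tan(βl) = 0.392
For a short-circuited stub, Z_in = jZ_0·tan(βl)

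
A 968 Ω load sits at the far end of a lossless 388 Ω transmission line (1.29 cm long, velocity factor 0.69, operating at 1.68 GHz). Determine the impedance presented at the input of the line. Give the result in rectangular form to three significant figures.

λ = v/f = 0.69·c / 1.68 GHz = 0.123 m
βl = 2π·l/λ = 2π × 0.105 = 37.7°
tan(βl) = tan(37.7°) = 0.773
Z_in = Z_0·(Z_L + jZ_0·tanβl)/(Z_0 + jZ_L·tanβl)
     = 388·(968 + j300)/(388 + j748)

Z_in ≈ 328 − j332 Ω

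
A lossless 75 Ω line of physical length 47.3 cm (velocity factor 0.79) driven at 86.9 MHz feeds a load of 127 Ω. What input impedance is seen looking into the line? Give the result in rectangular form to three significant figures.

Z_in ≈ 51.5 − j23.3 Ω

λ = v/f = 0.79·c / 86.9 MHz = 2.73 m
βl = 2π·l/λ = 2π × 0.173 = 62.4°
tan(βl) = tan(62.4°) = 1.92
Z_in = Z_0·(Z_L + jZ_0·tanβl)/(Z_0 + jZ_L·tanβl)
     = 75·(127 + j144)/(75 + j243)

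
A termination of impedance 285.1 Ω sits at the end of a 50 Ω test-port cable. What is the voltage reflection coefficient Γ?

Γ = (Z_L − Z_0)/(Z_L + Z_0) = (285.1 − 50)/(285.1 + 50) = 235.1/335.1

Γ = 0.702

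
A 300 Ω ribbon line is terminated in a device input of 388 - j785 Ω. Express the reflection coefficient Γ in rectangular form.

Γ ≈ 0.621 − j0.432

Γ = (Z_L − Z_0)/(Z_L + Z_0) = (88 − j785)/(688 − j785)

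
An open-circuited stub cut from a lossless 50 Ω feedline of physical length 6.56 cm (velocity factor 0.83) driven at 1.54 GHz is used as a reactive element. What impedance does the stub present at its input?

λ = v/f = 0.83·c / 1.54 GHz = 0.162 m
βl = 2π·l/λ = 2π × 0.406 = 146°
tan(βl) = -0.673
For an open-circuited stub, Z_in = −jZ_0·cot(βl) = −jZ_0/tan(βl)

Z_in ≈ +j74.3 Ω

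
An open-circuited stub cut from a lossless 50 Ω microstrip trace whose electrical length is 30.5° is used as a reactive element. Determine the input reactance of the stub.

tan(βl) = 0.589
For an open-circuited stub, Z_in = −jZ_0·cot(βl) = −jZ_0/tan(βl)

X_in ≈ -84.9 Ω (capacitive)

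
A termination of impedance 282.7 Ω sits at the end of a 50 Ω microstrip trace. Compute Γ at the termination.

Γ = (Z_L − Z_0)/(Z_L + Z_0) = (282.7 − 50)/(282.7 + 50) = 232.7/332.7

Γ = 0.699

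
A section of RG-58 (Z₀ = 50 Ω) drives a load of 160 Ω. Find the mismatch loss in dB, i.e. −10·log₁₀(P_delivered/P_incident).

mismatch loss ≈ 1.39 dB

Γ = (160 − 50)/(160 + 50) = 0.524
|Γ|² = 0.274, so P_del/P_inc = 1 − |Γ|² = 0.726
ML = −10·log₁₀(1 − |Γ|²)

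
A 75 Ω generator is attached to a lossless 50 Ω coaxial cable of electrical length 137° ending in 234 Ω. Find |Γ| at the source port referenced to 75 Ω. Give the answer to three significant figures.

tan(βl) = -0.933
Z_in = Z_0·(Z_L + jZ_0·tanβl)/(Z_0 + jZ_L·tanβl) = 21.8 + j48.6 Ω
Γ_s = (Z_in − Z_s)/(Z_in + Z_s) = (-53.2 + j48.6)/(96.8 + j48.6), |Γ_s| = 0.665

|Γ| ≈ 0.665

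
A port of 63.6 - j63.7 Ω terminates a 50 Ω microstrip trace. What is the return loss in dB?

Γ = (13.6 − j63.7)/(113.6 − j63.7), |Γ| = 0.5
RL = −20·log₁₀|Γ| = −20·log₁₀(0.5)

RL ≈ 6.02 dB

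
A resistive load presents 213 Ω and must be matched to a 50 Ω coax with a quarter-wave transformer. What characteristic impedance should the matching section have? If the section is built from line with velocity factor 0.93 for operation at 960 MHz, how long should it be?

Z_qwt ≈ 103 Ω; length ≈ 7.27 cm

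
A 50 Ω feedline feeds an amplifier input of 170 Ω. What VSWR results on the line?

VSWR ≈ 3.4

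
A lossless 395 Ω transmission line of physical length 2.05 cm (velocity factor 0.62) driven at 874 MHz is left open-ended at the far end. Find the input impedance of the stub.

Z_in ≈ −j571 Ω

λ = v/f = 0.62·c / 874 MHz = 0.213 m
βl = 2π·l/λ = 2π × 0.0963 = 34.7°
tan(βl) = 0.692
For an open-ended stub, Z_in = −jZ_0·cot(βl) = −jZ_0/tan(βl)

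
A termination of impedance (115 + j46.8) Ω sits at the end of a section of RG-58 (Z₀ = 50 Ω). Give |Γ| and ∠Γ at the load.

Γ ≈ 0.467 ∠ 19.9°

Γ = (Z_L − Z_0)/(Z_L + Z_0) = (65 + j46.8)/(165 + j46.8)
|Γ| = 80.1/172 = 0.467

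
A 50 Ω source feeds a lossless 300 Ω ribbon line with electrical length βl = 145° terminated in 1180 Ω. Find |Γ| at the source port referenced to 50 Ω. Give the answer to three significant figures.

|Γ| ≈ 0.886

tan(βl) = -0.7
Z_in = Z_0·(Z_L + jZ_0·tanβl)/(Z_0 + jZ_L·tanβl) = 205 + j354 Ω
Γ_s = (Z_in − Z_s)/(Z_in + Z_s) = (155 + j354)/(255 + j354), |Γ_s| = 0.886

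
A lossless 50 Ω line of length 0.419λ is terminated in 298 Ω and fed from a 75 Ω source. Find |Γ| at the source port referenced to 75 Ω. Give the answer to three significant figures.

|Γ| ≈ 0.676

βl = 2π × 0.419 = 151°
tan(βl) = -0.558
Z_in = Z_0·(Z_L + jZ_0·tanβl)/(Z_0 + jZ_L·tanβl) = 32.4 + j79.9 Ω
Γ_s = (Z_in − Z_s)/(Z_in + Z_s) = (-42.6 + j79.9)/(107 + j79.9), |Γ_s| = 0.676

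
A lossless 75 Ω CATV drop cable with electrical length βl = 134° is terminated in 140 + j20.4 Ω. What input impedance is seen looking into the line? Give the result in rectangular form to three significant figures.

Z_in ≈ 53.9 + j36.7 Ω

tan(βl) = tan(134°) = -1.04
Z_in = Z_0·(Z_L + jZ_0·tanβl)/(Z_0 + jZ_L·tanβl)
     = 75·(140 − j57.3)/(96.1 − j145)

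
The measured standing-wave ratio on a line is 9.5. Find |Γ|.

|Γ| ≈ 0.81

|Γ| = (S − 1)/(S + 1) = (9.5 − 1)/(9.5 + 1) = 8.5/10.5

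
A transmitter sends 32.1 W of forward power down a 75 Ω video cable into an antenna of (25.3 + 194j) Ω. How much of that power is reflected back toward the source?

P_reflected ≈ 27 W

|Γ| = |(-49.7 + j194)/(100.3 + j194)| = 0.917
|Γ|² = 0.841
P_refl = |Γ|²·P_inc = 27 W, P_del = (1 − |Γ|²)·P_inc = 5.11 W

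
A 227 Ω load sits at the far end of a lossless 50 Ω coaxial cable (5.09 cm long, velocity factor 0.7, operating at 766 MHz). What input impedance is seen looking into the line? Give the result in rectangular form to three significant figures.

Z_in ≈ 12.9 − j20.2 Ω

λ = v/f = 0.7·c / 766 MHz = 0.274 m
βl = 2π·l/λ = 2π × 0.186 = 66.8°
tan(βl) = tan(66.8°) = 2.34
Z_in = Z_0·(Z_L + jZ_0·tanβl)/(Z_0 + jZ_L·tanβl)
     = 50·(227 + j117)/(50 + j531)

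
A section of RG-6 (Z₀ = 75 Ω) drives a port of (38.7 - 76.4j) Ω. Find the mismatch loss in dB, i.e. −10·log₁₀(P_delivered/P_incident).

Γ = (-36.3 − j76.4)/(113.7 − j76.4), |Γ| = 0.617
|Γ|² = 0.381, so P_del/P_inc = 1 − |Γ|² = 0.619
ML = −10·log₁₀(1 − |Γ|²)

mismatch loss ≈ 2.09 dB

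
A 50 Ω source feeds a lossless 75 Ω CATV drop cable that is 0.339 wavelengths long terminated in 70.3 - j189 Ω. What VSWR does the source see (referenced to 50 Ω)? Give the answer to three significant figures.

VSWR ≈ 10.2

βl = 2π × 0.339 = 122°
tan(βl) = -1.6
Z_in = Z_0·(Z_L + jZ_0·tanβl)/(Z_0 + jZ_L·tanβl) = 21.9 + j91.2 Ω
Γ_s = (Z_in − Z_s)/(Z_in + Z_s) = (-28.1 + j91.2)/(71.9 + j91.2), |Γ_s| = 0.822
VSWR = (1 + |Γ_s|)/(1 − |Γ_s|)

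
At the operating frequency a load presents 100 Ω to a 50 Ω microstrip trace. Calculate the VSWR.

For a purely resistive load, VSWR = R_L/Z_0 or Z_0/R_L (whichever > 1) = 100/50

VSWR ≈ 2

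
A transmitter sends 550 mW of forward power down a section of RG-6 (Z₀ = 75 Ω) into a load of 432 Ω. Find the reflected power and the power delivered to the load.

Γ = (432 − 75)/(432 + 75) = 0.704
|Γ|² = 0.496
P_refl = |Γ|²·P_inc = 273 mW, P_del = (1 − |Γ|²)·P_inc = 277 mW

P_reflected ≈ 273 mW; P_delivered ≈ 277 mW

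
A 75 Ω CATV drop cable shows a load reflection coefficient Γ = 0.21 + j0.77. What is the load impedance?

Z_L = Z_0·(1 + Γ)/(1 − Γ) = 75·(1.21 + j0.77)/(0.79 − j0.77)

Z_L ≈ 22.4 + j94.9 Ω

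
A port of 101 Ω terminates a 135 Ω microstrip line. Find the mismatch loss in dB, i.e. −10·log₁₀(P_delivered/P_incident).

Γ = (101 − 135)/(101 + 135) = -0.144
|Γ|² = 0.0208, so P_del/P_inc = 1 − |Γ|² = 0.979
ML = −10·log₁₀(1 − |Γ|²)

mismatch loss ≈ 0.0911 dB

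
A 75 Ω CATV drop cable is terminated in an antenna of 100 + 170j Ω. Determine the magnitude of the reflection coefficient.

|Γ| ≈ 0.704

Γ = (Z_L − Z_0)/(Z_L + Z_0) = (25 + j170)/(175 + j170)
|Γ| = 172/244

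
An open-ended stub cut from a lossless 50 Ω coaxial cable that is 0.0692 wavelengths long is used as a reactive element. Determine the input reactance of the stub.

βl = 2π × 0.0692 = 24.9°
tan(βl) = 0.464
For an open-ended stub, Z_in = −jZ_0·cot(βl) = −jZ_0/tan(βl)

X_in ≈ -108 Ω (capacitive)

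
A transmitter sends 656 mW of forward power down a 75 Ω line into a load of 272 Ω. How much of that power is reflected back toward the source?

P_reflected ≈ 211 mW

Γ = (272 − 75)/(272 + 75) = 0.568
|Γ|² = 0.322
P_refl = |Γ|²·P_inc = 211 mW, P_del = (1 − |Γ|²)·P_inc = 445 mW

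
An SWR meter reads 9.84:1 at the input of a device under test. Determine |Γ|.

|Γ| = (S − 1)/(S + 1) = (9.84 − 1)/(9.84 + 1) = 8.84/10.8

|Γ| ≈ 0.815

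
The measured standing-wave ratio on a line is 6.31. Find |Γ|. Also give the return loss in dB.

|Γ| ≈ 0.726; return loss ≈ 2.78 dB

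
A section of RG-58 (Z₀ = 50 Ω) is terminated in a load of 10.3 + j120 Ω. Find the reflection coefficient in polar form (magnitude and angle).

Γ = (Z_L − Z_0)/(Z_L + Z_0) = (-39.7 + j120)/(60.3 + j120)
|Γ| = 126/134 = 0.941

Γ ≈ 0.941 ∠ 45°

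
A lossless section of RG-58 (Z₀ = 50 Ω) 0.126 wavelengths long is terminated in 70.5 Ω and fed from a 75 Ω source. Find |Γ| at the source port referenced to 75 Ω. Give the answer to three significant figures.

βl = 2π × 0.126 = 45.4°
tan(βl) = 1.01
Z_in = Z_0·(Z_L + jZ_0·tanβl)/(Z_0 + jZ_L·tanβl) = 47 − j16.5 Ω
Γ_s = (Z_in − Z_s)/(Z_in + Z_s) = (-28 − j16.5)/(122 − j16.5), |Γ_s| = 0.264

|Γ| ≈ 0.264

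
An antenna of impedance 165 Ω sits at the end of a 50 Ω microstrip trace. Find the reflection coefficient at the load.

Γ = 0.535

Γ = (Z_L − Z_0)/(Z_L + Z_0) = (165 − 50)/(165 + 50) = 115/215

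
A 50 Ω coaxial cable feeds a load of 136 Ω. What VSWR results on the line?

For a purely resistive load, VSWR = R_L/Z_0 or Z_0/R_L (whichever > 1) = 136/50

VSWR ≈ 2.72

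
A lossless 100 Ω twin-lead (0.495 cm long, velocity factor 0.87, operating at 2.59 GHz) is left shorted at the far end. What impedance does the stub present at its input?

λ = v/f = 0.87·c / 2.59 GHz = 0.101 m
βl = 2π·l/λ = 2π × 0.0491 = 17.7°
tan(βl) = 0.319
For a shorted stub, Z_in = jZ_0·tan(βl)

Z_in ≈ +j31.9 Ω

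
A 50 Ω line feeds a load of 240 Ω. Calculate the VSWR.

VSWR ≈ 4.8

Γ = (240 − 50)/(240 + 50) = 0.655
VSWR = (1 + 0.655)/(1 − 0.655)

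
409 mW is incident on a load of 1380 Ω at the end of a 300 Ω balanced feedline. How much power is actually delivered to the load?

Γ = (1380 − 300)/(1380 + 300) = 0.643
|Γ|² = 0.413
P_refl = |Γ|²·P_inc = 169 mW, P_del = (1 − |Γ|²)·P_inc = 240 mW

P_delivered ≈ 240 mW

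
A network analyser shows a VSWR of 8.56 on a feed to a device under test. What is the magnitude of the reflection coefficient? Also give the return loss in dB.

|Γ| ≈ 0.791; return loss ≈ 2.04 dB

|Γ| = (S − 1)/(S + 1) = (8.56 − 1)/(8.56 + 1) = 7.56/9.56
RL = −20·log₁₀|Γ| = −20·log₁₀(0.791)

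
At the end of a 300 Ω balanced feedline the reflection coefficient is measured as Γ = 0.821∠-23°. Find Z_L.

Z_L ≈ 602 − j1180 Ω

Z_L = Z_0·(1 + Γ)/(1 − Γ) = 300·(1.76 − j0.321)/(0.244 + j0.321)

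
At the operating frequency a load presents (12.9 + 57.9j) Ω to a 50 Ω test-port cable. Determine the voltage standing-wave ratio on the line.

Γ = (Z_L − Z_0)/(Z_L + Z_0) = (-37.1 + j57.9)/(62.9 + j57.9)
|Γ| = 68.8/85.5 = 0.804
VSWR = (1 + |Γ|)/(1 − |Γ|) = 1.8/0.196

VSWR ≈ 9.22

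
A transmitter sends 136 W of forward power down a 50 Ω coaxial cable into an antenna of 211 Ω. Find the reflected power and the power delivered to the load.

Γ = (211 − 50)/(211 + 50) = 0.617
|Γ|² = 0.381
P_refl = |Γ|²·P_inc = 51.7 W, P_del = (1 − |Γ|²)·P_inc = 84.3 W

P_reflected ≈ 51.7 W; P_delivered ≈ 84.3 W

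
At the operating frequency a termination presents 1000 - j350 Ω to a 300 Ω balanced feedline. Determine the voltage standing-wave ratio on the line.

VSWR ≈ 3.78

Γ = (Z_L − Z_0)/(Z_L + Z_0) = (700 − j350)/(1300 − j350)
|Γ| = 783/1350 = 0.581
VSWR = (1 + |Γ|)/(1 − |Γ|) = 1.58/0.419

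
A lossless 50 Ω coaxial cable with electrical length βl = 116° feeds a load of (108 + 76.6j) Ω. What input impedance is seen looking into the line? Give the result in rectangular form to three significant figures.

tan(βl) = tan(116°) = -2.05
Z_in = Z_0·(Z_L + jZ_0·tanβl)/(Z_0 + jZ_L·tanβl)
     = 50·(108 − j25.9)/(207 − j221)

Z_in ≈ 15.3 + j10.1 Ω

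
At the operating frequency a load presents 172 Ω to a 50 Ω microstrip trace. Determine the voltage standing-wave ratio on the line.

For a purely resistive load, VSWR = R_L/Z_0 or Z_0/R_L (whichever > 1) = 172/50

VSWR ≈ 3.44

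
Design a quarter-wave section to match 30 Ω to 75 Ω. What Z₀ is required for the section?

Z_qwt = √(Z_0·R_L) = √(75 × 30) = √2250

Z_qwt ≈ 47.4 Ω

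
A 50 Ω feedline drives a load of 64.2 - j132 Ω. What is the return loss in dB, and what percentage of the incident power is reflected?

Γ = (14.2 − j132)/(114.2 − j132), |Γ| = 0.761
RL = −20·log₁₀(0.761) = 2.38 dB
P_refl/P_inc = |Γ|² = 0.579

RL ≈ 2.38 dB; 57.9% of incident power reflected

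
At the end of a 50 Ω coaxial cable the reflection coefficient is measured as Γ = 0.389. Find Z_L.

Z_L = Z_0·(1 + Γ)/(1 − Γ) = 50·(1.39)/(0.611)

Z_L ≈ 114 Ω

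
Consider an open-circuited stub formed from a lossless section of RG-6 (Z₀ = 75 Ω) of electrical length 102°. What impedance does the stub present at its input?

Z_in ≈ +j15.9 Ω

tan(βl) = -4.7
For an open-circuited stub, Z_in = −jZ_0·cot(βl) = −jZ_0/tan(βl)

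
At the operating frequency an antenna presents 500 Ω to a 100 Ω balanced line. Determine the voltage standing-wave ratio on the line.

VSWR ≈ 5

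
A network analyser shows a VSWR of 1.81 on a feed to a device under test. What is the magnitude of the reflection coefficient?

|Γ| ≈ 0.288

|Γ| = (S − 1)/(S + 1) = (1.81 − 1)/(1.81 + 1) = 0.81/2.81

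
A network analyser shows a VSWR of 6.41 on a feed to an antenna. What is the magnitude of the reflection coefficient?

|Γ| = (S − 1)/(S + 1) = (6.41 − 1)/(6.41 + 1) = 5.41/7.41

|Γ| ≈ 0.73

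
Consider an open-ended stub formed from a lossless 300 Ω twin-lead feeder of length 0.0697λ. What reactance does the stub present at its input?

X_in ≈ -641 Ω (capacitive)

βl = 2π × 0.0697 = 25.1°
tan(βl) = 0.468
For an open-ended stub, Z_in = −jZ_0·cot(βl) = −jZ_0/tan(βl)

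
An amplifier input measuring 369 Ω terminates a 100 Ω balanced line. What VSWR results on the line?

Γ = (369 − 100)/(369 + 100) = 0.574
VSWR = (1 + 0.574)/(1 − 0.574)

VSWR ≈ 3.69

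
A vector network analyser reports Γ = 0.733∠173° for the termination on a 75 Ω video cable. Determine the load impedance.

Z_L = Z_0·(1 + Γ)/(1 − Γ) = 75·(0.272 + j0.0893)/(1.73 − j0.0893)

Z_L ≈ 11.6 + j4.48 Ω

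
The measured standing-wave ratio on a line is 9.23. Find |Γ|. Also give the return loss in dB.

|Γ| ≈ 0.804; return loss ≈ 1.89 dB

|Γ| = (S − 1)/(S + 1) = (9.23 − 1)/(9.23 + 1) = 8.23/10.2
RL = −20·log₁₀|Γ| = −20·log₁₀(0.804)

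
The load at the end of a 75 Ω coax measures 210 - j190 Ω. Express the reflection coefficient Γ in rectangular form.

Γ = (Z_L − Z_0)/(Z_L + Z_0) = (135 − j190)/(285 − j190)

Γ ≈ 0.636 − j0.243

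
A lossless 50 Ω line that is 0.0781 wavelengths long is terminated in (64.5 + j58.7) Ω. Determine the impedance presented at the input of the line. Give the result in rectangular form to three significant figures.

βl = 2π × 0.0781 = 28.1°
tan(βl) = tan(28.1°) = 0.534
Z_in = Z_0·(Z_L + jZ_0·tanβl)/(Z_0 + jZ_L·tanβl)
     = 50·(64.5 + j85.4)/(18.6 + j34.5)

Z_in ≈ 135 − j20.6 Ω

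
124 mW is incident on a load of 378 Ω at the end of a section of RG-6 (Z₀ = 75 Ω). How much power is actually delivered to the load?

P_delivered ≈ 68.5 mW

Γ = (378 − 75)/(378 + 75) = 0.669
|Γ|² = 0.447
P_refl = |Γ|²·P_inc = 55.5 mW, P_del = (1 − |Γ|²)·P_inc = 68.5 mW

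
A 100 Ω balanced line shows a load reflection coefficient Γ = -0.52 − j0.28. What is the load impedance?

Z_L ≈ 27.3 − j23.4 Ω

Z_L = Z_0·(1 + Γ)/(1 − Γ) = 100·(0.48 − j0.28)/(1.52 + j0.28)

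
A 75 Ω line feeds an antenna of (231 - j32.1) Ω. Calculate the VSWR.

VSWR ≈ 3.15

Γ = (Z_L − Z_0)/(Z_L + Z_0) = (156 − j32.1)/(306 − j32.1)
|Γ| = 159/308 = 0.518
VSWR = (1 + |Γ|)/(1 − |Γ|) = 1.52/0.482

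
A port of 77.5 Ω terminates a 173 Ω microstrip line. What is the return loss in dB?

RL ≈ 8.38 dB

Γ = (77.5 − 173)/(77.5 + 173) = -0.381
RL = −20·log₁₀|Γ| = −20·log₁₀(0.381)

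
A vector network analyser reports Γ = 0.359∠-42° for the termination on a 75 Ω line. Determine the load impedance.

Z_L ≈ 110 − j60.5 Ω

Z_L = Z_0·(1 + Γ)/(1 − Γ) = 75·(1.27 − j0.24)/(0.733 + j0.24)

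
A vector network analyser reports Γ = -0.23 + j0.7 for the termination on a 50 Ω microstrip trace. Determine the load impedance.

Z_L ≈ 11.4 + j34.9 Ω

Z_L = Z_0·(1 + Γ)/(1 − Γ) = 50·(0.77 + j0.7)/(1.23 − j0.7)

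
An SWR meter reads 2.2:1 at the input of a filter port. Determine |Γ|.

|Γ| = (S − 1)/(S + 1) = (2.2 − 1)/(2.2 + 1) = 1.2/3.2

|Γ| ≈ 0.375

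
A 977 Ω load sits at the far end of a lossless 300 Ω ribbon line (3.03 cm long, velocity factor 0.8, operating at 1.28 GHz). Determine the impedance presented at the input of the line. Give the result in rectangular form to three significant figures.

λ = v/f = 0.8·c / 1.28 GHz = 0.188 m
βl = 2π·l/λ = 2π × 0.162 = 58.2°
tan(βl) = tan(58.2°) = 1.61
Z_in = Z_0·(Z_L + jZ_0·tanβl)/(Z_0 + jZ_L·tanβl)
     = 300·(977 + j483)/(300 + j1570)

Z_in ≈ 123 − j163 Ω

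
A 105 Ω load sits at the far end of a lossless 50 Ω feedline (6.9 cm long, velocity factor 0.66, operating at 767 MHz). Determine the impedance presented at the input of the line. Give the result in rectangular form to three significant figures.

λ = v/f = 0.66·c / 767 MHz = 0.258 m
βl = 2π·l/λ = 2π × 0.267 = 96.2°
tan(βl) = tan(96.2°) = -9.17
Z_in = Z_0·(Z_L + jZ_0·tanβl)/(Z_0 + jZ_L·tanβl)
     = 50·(105 − j458)/(50 − j963)

Z_in ≈ 24 + j4.2 Ω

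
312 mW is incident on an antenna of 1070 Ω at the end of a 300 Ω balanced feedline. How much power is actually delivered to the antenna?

Γ = (1070 − 300)/(1070 + 300) = 0.562
|Γ|² = 0.316
P_refl = |Γ|²·P_inc = 98.6 mW, P_del = (1 − |Γ|²)·P_inc = 213 mW

P_delivered ≈ 213 mW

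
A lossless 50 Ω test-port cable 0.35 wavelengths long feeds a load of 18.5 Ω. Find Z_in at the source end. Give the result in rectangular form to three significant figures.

βl = 2π × 0.35 = 126°
tan(βl) = tan(126°) = -1.38
Z_in = Z_0·(Z_L + jZ_0·tanβl)/(Z_0 + jZ_L·tanβl)
     = 50·(18.5 − j68.8)/(50 − j25.5)

Z_in ≈ 42.5 − j47.2 Ω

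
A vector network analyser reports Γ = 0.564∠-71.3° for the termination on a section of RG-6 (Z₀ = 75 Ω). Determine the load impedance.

Z_L ≈ 53.5 − j83.8 Ω

Z_L = Z_0·(1 + Γ)/(1 − Γ) = 75·(1.18 − j0.534)/(0.819 + j0.534)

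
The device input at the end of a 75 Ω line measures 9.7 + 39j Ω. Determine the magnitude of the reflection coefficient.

Γ = (Z_L − Z_0)/(Z_L + Z_0) = (-65.3 + j39)/(84.7 + j39)
|Γ| = 76.1/93.2

|Γ| ≈ 0.816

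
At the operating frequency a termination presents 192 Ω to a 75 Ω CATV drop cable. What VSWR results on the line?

Γ = (192 − 75)/(192 + 75) = 0.438
VSWR = (1 + 0.438)/(1 − 0.438)

VSWR ≈ 2.56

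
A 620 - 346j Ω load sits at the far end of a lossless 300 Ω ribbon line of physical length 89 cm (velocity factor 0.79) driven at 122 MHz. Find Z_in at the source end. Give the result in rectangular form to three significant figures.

λ = v/f = 0.79·c / 122 MHz = 1.94 m
βl = 2π·l/λ = 2π × 0.458 = 165°
tan(βl) = tan(165°) = -0.269
Z_in = Z_0·(Z_L + jZ_0·tanβl)/(Z_0 + jZ_L·tanβl)
     = 300·(620 − j427)/(207 − j167)

Z_in ≈ 847 + j64.6 Ω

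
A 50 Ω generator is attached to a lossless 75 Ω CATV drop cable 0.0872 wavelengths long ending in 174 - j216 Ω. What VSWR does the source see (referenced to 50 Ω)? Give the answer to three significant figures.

VSWR ≈ 6.83

βl = 2π × 0.0872 = 31.4°
tan(βl) = 0.61
Z_in = Z_0·(Z_L + jZ_0·tanβl)/(Z_0 + jZ_L·tanβl) = 24.9 − j74.5 Ω
Γ_s = (Z_in − Z_s)/(Z_in + Z_s) = (-25.1 − j74.5)/(74.9 − j74.5), |Γ_s| = 0.745
VSWR = (1 + |Γ_s|)/(1 − |Γ_s|)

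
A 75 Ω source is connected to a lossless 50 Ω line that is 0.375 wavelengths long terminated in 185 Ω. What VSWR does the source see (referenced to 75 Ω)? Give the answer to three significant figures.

βl = 2π × 0.375 = 135°
tan(βl) = -1
Z_in = Z_0·(Z_L + jZ_0·tanβl)/(Z_0 + jZ_L·tanβl) = 25.2 + j43.2 Ω
Γ_s = (Z_in − Z_s)/(Z_in + Z_s) = (-49.8 + j43.2)/(100 + j43.2), |Γ_s| = 0.604
VSWR = (1 + |Γ_s|)/(1 − |Γ_s|)

VSWR ≈ 4.05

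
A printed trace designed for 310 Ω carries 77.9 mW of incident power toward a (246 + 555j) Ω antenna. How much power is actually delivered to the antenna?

|Γ| = |(-64 + j555)/(556 + j555)| = 0.711
|Γ|² = 0.506
P_refl = |Γ|²·P_inc = 39.4 mW, P_del = (1 − |Γ|²)·P_inc = 38.5 mW

P_delivered ≈ 38.5 mW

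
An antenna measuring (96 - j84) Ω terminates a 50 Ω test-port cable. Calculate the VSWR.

VSWR ≈ 3.64

Γ = (Z_L − Z_0)/(Z_L + Z_0) = (46 − j84)/(146 − j84)
|Γ| = 95.8/168 = 0.569
VSWR = (1 + |Γ|)/(1 − |Γ|) = 1.57/0.431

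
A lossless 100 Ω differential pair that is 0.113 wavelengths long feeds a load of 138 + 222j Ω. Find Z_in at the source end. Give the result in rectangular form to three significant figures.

Z_in ≈ 108 − j199 Ω

βl = 2π × 0.113 = 40.7°
tan(βl) = tan(40.7°) = 0.86
Z_in = Z_0·(Z_L + jZ_0·tanβl)/(Z_0 + jZ_L·tanβl)
     = 100·(138 + j308)/(-90.8 + j119)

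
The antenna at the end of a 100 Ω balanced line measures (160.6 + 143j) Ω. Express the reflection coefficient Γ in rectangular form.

Γ = (Z_L − Z_0)/(Z_L + Z_0) = (60.6 + j143)/(260.6 + j143)

Γ ≈ 0.41 + j0.324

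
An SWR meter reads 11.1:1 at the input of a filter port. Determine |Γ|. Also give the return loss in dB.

|Γ| ≈ 0.835; return loss ≈ 1.57 dB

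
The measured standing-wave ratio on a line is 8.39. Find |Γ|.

|Γ| ≈ 0.787

|Γ| = (S − 1)/(S + 1) = (8.39 − 1)/(8.39 + 1) = 7.39/9.39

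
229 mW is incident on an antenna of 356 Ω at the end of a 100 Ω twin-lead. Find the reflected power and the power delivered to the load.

P_reflected ≈ 72.2 mW; P_delivered ≈ 157 mW

Γ = (356 − 100)/(356 + 100) = 0.561
|Γ|² = 0.315
P_refl = |Γ|²·P_inc = 72.2 mW, P_del = (1 − |Γ|²)·P_inc = 157 mW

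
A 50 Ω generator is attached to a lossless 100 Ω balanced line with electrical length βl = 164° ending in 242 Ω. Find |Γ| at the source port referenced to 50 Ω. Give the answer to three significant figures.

|Γ| ≈ 0.643

tan(βl) = -0.287
Z_in = Z_0·(Z_L + jZ_0·tanβl)/(Z_0 + jZ_L·tanβl) = 177 + j94 Ω
Γ_s = (Z_in − Z_s)/(Z_in + Z_s) = (127 + j94)/(227 + j94), |Γ_s| = 0.643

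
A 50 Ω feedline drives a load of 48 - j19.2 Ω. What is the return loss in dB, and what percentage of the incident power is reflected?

Γ = (-2 − j19.2)/(98 − j19.2), |Γ| = 0.193
RL = −20·log₁₀(0.193) = 14.3 dB
P_refl/P_inc = |Γ|² = 0.0374

RL ≈ 14.3 dB; 3.74% of incident power reflected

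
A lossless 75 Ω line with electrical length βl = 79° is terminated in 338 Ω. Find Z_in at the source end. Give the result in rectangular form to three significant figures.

tan(βl) = tan(79°) = 5.14
Z_in = Z_0·(Z_L + jZ_0·tanβl)/(Z_0 + jZ_L·tanβl)
     = 75·(338 + j386)/(75 + j1740)

Z_in ≈ 17.2 − j13.8 Ω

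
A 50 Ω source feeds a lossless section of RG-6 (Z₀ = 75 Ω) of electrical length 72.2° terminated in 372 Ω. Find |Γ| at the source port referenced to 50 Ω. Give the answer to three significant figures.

|Γ| ≈ 0.575

tan(βl) = 3.11
Z_in = Z_0·(Z_L + jZ_0·tanβl)/(Z_0 + jZ_L·tanβl) = 16.6 − j23 Ω
Γ_s = (Z_in − Z_s)/(Z_in + Z_s) = (-33.4 − j23)/(66.6 − j23), |Γ_s| = 0.575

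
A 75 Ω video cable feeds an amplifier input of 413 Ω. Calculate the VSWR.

Γ = (413 − 75)/(413 + 75) = 0.693
VSWR = (1 + 0.693)/(1 − 0.693)

VSWR ≈ 5.51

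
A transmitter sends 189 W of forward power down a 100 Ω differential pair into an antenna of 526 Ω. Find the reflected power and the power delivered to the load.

Γ = (526 − 100)/(526 + 100) = 0.681
|Γ|² = 0.463
P_refl = |Γ|²·P_inc = 87.5 W, P_del = (1 − |Γ|²)·P_inc = 101 W

P_reflected ≈ 87.5 W; P_delivered ≈ 101 W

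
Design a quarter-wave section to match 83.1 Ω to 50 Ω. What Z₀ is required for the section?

Z_qwt ≈ 64.5 Ω

Z_qwt = √(Z_0·R_L) = √(50 × 83.1) = √4155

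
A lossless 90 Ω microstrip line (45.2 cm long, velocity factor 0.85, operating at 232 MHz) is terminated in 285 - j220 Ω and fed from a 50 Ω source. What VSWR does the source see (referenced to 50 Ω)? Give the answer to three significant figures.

VSWR ≈ 8.36

λ = v/f = 0.85·c / 232 MHz = 1.1 m
βl = 2π·l/λ = 2π × 0.411 = 148°
tan(βl) = -0.624
Z_in = Z_0·(Z_L + jZ_0·tanβl)/(Z_0 + jZ_L·tanβl) = 94.8 + j169 Ω
Γ_s = (Z_in − Z_s)/(Z_in + Z_s) = (44.8 + j169)/(145 + j169), |Γ_s| = 0.786
VSWR = (1 + |Γ_s|)/(1 − |Γ_s|)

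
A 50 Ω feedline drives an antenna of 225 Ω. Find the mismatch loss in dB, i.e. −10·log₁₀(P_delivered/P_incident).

Γ = (225 − 50)/(225 + 50) = 0.636
|Γ|² = 0.405, so P_del/P_inc = 1 − |Γ|² = 0.595
ML = −10·log₁₀(1 − |Γ|²)

mismatch loss ≈ 2.25 dB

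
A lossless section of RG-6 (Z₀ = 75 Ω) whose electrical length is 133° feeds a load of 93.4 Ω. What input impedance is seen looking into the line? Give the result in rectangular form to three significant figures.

Z_in ≈ 72.1 + j15.9 Ω

tan(βl) = tan(133°) = -1.07
Z_in = Z_0·(Z_L + jZ_0·tanβl)/(Z_0 + jZ_L·tanβl)
     = 75·(93.4 − j80.4)/(75 − j100)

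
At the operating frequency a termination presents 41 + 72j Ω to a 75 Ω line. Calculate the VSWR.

VSWR ≈ 3.8

Γ = (Z_L − Z_0)/(Z_L + Z_0) = (-34 + j72)/(116 + j72)
|Γ| = 79.6/137 = 0.583
VSWR = (1 + |Γ|)/(1 − |Γ|) = 1.58/0.417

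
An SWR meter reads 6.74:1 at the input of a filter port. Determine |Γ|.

|Γ| = (S − 1)/(S + 1) = (6.74 − 1)/(6.74 + 1) = 5.74/7.74

|Γ| ≈ 0.742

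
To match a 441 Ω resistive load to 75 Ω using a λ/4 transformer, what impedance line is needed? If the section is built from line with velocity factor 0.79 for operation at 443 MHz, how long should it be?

Z_qwt = √(Z_0·R_L) = √(75 × 441) = √33080
λ = 0.79·c/f = 0.535 m, so l = λ/4 = 0.134 m

Z_qwt ≈ 182 Ω; length ≈ 13.4 cm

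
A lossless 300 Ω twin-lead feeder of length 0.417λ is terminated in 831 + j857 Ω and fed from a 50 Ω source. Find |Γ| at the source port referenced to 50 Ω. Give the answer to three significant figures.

βl = 2π × 0.417 = 150°
tan(βl) = -0.575
Z_in = Z_0·(Z_L + jZ_0·tanβl)/(Z_0 + jZ_L·tanβl) = 116 + j329 Ω
Γ_s = (Z_in − Z_s)/(Z_in + Z_s) = (66.2 + j329)/(166 + j329), |Γ_s| = 0.911

|Γ| ≈ 0.911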